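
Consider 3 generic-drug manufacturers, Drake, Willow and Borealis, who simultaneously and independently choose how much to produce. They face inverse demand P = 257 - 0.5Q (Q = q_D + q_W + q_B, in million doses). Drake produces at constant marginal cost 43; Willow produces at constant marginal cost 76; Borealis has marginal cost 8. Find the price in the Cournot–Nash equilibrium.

Drake's profit: π_D = (257 - 0.5Q)q_D - (43q_D). Setting ∂π_D/∂q_D = 0: 214 - q_D - (1/2)(q_W + q_B) = 0.
Willow's first-order condition: 181 - q_W - (1/2)(q_D + q_B) = 0.
Borealis's first-order condition: 249 - q_B - (1/2)(q_D + q_W) = 0.
Adding the 3 conditions: 644 − Q − Q = 0, i.e. Q = 322.
Back-substituting: q_D = (214 − 161)/(1/2) = 106, q_W = (181 − 161)/(1/2) = 40, q_B = (249 − 161)/(1/2) = 176.
Total output Q = 322, so price P = 257 - (1/2)·322 = 96.

96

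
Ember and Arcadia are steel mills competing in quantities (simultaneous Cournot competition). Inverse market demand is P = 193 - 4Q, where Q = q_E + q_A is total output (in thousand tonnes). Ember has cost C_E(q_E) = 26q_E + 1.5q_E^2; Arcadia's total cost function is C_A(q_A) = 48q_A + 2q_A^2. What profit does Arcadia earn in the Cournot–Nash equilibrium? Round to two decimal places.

383.17

Ember's profit: π_E = (193 - 4Q)q_E - (26q_E + (3/2)q_E²). Setting ∂π_E/∂q_E = 0: 167 - 11q_E - 4(q_A) = 0.
Arcadia's profit: π_A = (193 - 4Q)q_A - (48q_A + 2q_A²). Setting ∂π_A/∂q_A = 0: 145 - 12q_A - 4(q_E) = 0.
So q_E = (167 - 4q_A)/11 and q_A = (145 - 4q_E)/12.
Substituting one into the other gives q_E = 356/29 and q_A = 927/116.
Price P = 193 - 4·20.2672 = 111.9310.
Arcadia's profit: 111.9310·(927/116) - 48·(927/116) - 2(927/116)² = 383.1729.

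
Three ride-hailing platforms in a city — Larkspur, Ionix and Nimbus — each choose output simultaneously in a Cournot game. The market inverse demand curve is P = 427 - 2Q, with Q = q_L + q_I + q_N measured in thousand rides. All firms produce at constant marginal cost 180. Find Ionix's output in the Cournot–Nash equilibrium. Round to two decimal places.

Each firm earns π_i = (427 - 2Q)q_i - 180q_i.
First-order condition (treating rivals' output as given): 247 - 4q_i - 2·Σ_{j≠i} q_j = 0.
By symmetry each firm produces the same amount; substituting Σ_{j≠i} q_j = 2q_i yields q_i = 247/8.

30.88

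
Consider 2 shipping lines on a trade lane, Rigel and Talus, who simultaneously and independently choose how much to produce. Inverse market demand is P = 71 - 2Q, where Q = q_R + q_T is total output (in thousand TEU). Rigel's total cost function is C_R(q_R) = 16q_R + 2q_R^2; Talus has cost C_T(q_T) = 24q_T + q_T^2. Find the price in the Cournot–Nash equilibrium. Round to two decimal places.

Rigel's profit: π_R = (71 - 2Q)q_R - (16q_R + 2q_R²). Setting ∂π_R/∂q_R = 0: 55 - 8q_R - 2(q_T) = 0.
Talus's first-order condition: 47 - 6q_T - 2(q_R) = 0.
So q_R = (55 - 2q_T)/8 and q_T = (47 - 2q_R)/6.
Solving the pair: q_R = 59/11, q_T = 133/22.
Total output Q = 251/22, so price P = 71 - 2·(251/22) = 530/11.

48.18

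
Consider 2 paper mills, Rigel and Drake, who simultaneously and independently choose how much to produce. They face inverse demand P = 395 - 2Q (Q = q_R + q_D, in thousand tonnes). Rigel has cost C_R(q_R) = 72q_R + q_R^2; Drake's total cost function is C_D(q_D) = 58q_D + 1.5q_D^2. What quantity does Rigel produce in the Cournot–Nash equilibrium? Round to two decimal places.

Rigel's profit: π_R = (395 - 2Q)q_R - (72q_R + q_R²). Setting ∂π_R/∂q_R = 0: 323 - 6q_R - 2(q_D) = 0.
Drake's first-order condition: 337 - 7q_D - 2(q_R) = 0.
So q_R = (323 - 2q_D)/6 and q_D = (337 - 2q_R)/7.
Substituting one into the other gives q_R = 1587/38 and q_D = 688/19.

41.76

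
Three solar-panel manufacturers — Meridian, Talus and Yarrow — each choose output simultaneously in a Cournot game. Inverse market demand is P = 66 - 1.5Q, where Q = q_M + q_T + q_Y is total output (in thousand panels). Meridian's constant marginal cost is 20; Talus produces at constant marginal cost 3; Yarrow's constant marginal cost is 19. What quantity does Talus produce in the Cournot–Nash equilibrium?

16

Meridian's profit: π_M = (66 - 1.5Q)q_M - (20q_M). Setting ∂π_M/∂q_M = 0: 46 - 3q_M - (3/2)(q_T + q_Y) = 0.
Talus's profit: π_T = (66 - 1.5Q)q_T - (3q_T). Setting ∂π_T/∂q_T = 0: 63 - 3q_T - (3/2)(q_M + q_Y) = 0.
Yarrow's profit: π_Y = (66 - 1.5Q)q_Y - (19q_Y). Setting ∂π_Y/∂q_Y = 0: 47 - 3q_Y - (3/2)(q_M + q_T) = 0.
Adding the 3 first-order conditions: 156 − 6Q = 0, so Q = 26.
Back-substituting: q_M = (46 − 39)/(3/2) = 14/3, q_T = (63 − 39)/(3/2) = 16, q_Y = (47 − 39)/(3/2) = 16/3.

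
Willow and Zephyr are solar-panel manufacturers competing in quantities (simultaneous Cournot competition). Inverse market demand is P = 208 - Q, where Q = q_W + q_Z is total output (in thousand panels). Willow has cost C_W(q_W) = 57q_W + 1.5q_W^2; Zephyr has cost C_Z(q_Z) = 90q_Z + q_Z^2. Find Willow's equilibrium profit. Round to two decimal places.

Willow's profit: π_W = (208 - Q)q_W - (57q_W + (3/2)q_W²). Setting ∂π_W/∂q_W = 0: 151 - 5q_W - (q_Z) = 0.
Zephyr's first-order condition: 118 - 4q_Z - (q_W) = 0.
Rearranging gives the reaction functions q_W = (151 - q_Z)/5 and q_Z = (118 - q_W)/4.
Substituting one into the other gives q_W = 486/19 and q_Z = 439/19.
Price P = 208 - 925/19 = 159.3158.
Willow's profit: 159.3158·(486/19) - 57·(486/19) - (3/2)(486/19)² = 1635.7064.

1635.71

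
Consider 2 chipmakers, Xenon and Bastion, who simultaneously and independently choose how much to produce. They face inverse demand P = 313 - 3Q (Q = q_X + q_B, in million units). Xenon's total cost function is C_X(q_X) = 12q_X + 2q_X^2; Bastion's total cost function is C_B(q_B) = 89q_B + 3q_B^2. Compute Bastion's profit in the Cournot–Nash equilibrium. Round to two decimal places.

870.50

Xenon's profit: π_X = (313 - 3Q)q_X - (12q_X + 2q_X²). Setting ∂π_X/∂q_X = 0: 301 - 10q_X - 3(q_B) = 0.
Bastion's first-order condition: 224 - 12q_B - 3(q_X) = 0.
So q_X = (301 - 3q_B)/10 and q_B = (224 - 3q_X)/12.
Substituting one into the other gives q_X = 980/37 and q_B = 1337/111.
Price P = 313 - 3·38.5315 = 197.4054.
Bastion's profit: 197.4054·(1337/111) - 89·(1337/111) - 3(1337/111)² = 870.4987.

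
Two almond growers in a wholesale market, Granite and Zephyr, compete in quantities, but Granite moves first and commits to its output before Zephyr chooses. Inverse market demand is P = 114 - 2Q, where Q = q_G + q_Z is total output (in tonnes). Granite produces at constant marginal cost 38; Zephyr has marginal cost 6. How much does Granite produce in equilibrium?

11

Solve by backward induction. Given q_G, the follower Zephyr maximises π_Z = (114 - 2q_G - 2q_Z)q_Z - 6q_Z.
Follower FOC: 108 - 2q_G - 4q_Z = 0, so q_Z(q_G) = (108 - 2q_G)/4.
Granite substitutes q_Z(q_G) into its own profit: π_G = q_G(114 - 2q_G - (108 - 2q_G)/2) - 38q_G = (60 - q_G)q_G - 38q_G.
Leader FOC: 22 - 2q_G = 0, so q_G = 11.
Then q_Z = (108 - 2·11)/4 = 43/2.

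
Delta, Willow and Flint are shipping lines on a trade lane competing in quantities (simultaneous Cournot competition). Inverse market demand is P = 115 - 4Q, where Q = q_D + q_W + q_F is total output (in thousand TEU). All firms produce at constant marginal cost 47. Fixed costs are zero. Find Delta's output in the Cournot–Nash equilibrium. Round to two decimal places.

4.25

A representative firm's profit is π_i = q_i(115 - 4Q) - 47q_i.
Setting ∂π_i/∂q_i = 0 with rivals' quantities fixed: 68 - 8q_i - 4·Σ_{j≠i} q_j = 0.
With identical firms every q_j equals q_i, so Σ_{j≠i} q_j = 2q_i and 68 = 16q_i, giving q_i = 17/4.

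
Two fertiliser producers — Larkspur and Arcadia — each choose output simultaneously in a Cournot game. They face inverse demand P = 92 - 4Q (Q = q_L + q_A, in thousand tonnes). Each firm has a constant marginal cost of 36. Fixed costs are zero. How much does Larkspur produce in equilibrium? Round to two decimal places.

4.67

A representative firm's profit is π_i = q_i(92 - 4Q) - 36q_i.
First-order condition (treating rivals' output as given): 56 - 8q_i - 4q_j = 0.
By symmetry each firm produces the same amount; substituting q_j = q_i yields q_i = 56/12 = 14/3.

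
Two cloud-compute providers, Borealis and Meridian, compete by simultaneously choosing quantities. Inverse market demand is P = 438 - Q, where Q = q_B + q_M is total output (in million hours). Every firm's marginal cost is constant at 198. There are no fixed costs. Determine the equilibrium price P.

278

Each firm earns π_i = (438 - Q)q_i - 198q_i.
First-order condition (treating rivals' output as given): 240 - 2q_i - q_j = 0.
By symmetry each firm produces the same amount; substituting q_j = q_i yields q_i = 240/3 = 80.
Total output Q = 160, so price P = 438 - 160 = 278.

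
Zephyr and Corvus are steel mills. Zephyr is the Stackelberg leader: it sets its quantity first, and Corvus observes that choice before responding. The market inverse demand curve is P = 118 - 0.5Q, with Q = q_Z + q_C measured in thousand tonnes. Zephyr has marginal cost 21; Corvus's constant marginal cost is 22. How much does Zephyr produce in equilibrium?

Solve by backward induction. Given q_Z, the follower Corvus maximises π_C = (118 - (1/2)q_Z - (1/2)q_C)q_C - 22q_C.
Setting the follower's marginal profit to zero, 96 - (1/2)q_Z - q_C = 0, i.e. q_C = (96 - (1/2)q_Z).
The leader anticipates this reaction. Substituting into P = 118 - 0.5Q gives P = 70 - (1/4)q_Z, so π_Z = (70 - (1/4)q_Z)q_Z - 21q_Z.
The leader's first-order condition 49 - (1/2)q_Z = 0 yields q_Z = 98.
Then q_C = (96 - (1/2)·98) = 47.

98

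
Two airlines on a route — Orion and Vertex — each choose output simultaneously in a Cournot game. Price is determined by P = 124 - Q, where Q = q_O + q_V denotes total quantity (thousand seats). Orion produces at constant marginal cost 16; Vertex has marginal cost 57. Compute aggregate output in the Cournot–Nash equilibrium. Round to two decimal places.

58.33

Orion's profit: π_O = (124 - Q)q_O - (16q_O). Setting ∂π_O/∂q_O = 0: 108 - 2q_O - (q_V) = 0.
Vertex's first-order condition: 67 - 2q_V - (q_O) = 0.
Rearranging gives the reaction functions q_O = (108 - q_V)/2 and q_V = (67 - q_O)/2.
Substituting one into the other gives q_O = 149/3 and q_V = 26/3.
Total output Q = 149/3 + 26/3 = 175/3.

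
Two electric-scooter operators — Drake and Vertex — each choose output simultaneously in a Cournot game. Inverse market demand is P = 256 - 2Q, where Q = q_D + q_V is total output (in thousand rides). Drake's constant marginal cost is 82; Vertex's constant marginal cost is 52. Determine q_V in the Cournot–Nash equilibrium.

39

Drake's profit: π_D = (256 - 2Q)q_D - (82q_D). Setting ∂π_D/∂q_D = 0: 174 - 4q_D - 2(q_V) = 0.
Vertex's first-order condition: 204 - 4q_V - 2(q_D) = 0.
Best responses: q_D = (174 - 2q_V)/4, q_V = (204 - 2q_D)/4.
Substituting one into the other gives q_D = 24 and q_V = 39.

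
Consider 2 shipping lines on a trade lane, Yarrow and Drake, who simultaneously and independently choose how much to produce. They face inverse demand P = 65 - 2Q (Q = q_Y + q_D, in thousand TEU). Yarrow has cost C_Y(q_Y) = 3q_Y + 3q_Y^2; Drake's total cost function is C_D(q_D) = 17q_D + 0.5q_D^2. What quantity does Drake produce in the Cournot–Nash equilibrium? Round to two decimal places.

Yarrow's profit: π_Y = (65 - 2Q)q_Y - (3q_Y + 3q_Y²). Setting ∂π_Y/∂q_Y = 0: 62 - 10q_Y - 2(q_D) = 0.
Drake's profit: π_D = (65 - 2Q)q_D - (17q_D + (1/2)q_D²). Setting ∂π_D/∂q_D = 0: 48 - 5q_D - 2(q_Y) = 0.
Rearranging gives the reaction functions q_Y = (62 - 2q_D)/10 and q_D = (48 - 2q_Y)/5.
Solving the pair: q_Y = 107/23, q_D = 178/23.

7.74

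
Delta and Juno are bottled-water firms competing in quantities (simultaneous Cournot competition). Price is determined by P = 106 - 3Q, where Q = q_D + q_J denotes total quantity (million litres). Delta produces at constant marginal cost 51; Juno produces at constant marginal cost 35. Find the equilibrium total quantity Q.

Delta's profit: π_D = (106 - 3Q)q_D - (51q_D). Setting ∂π_D/∂q_D = 0: 55 - 6q_D - 3(q_J) = 0.
Juno's first-order condition: 71 - 6q_J - 3(q_D) = 0.
Best responses: q_D = (55 - 3q_J)/6, q_J = (71 - 3q_D)/6.
Solving the pair: q_D = 13/3, q_J = 29/3.
Total output Q = 13/3 + 29/3 = 14.

14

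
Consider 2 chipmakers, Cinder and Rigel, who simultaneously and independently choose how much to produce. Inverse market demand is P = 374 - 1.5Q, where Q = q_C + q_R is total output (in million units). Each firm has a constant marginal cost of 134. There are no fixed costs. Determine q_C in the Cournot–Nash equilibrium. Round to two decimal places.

Each firm earns π_i = (374 - 1.5Q)q_i - 134q_i.
Setting ∂π_i/∂q_i = 0 with rivals' quantities fixed: 240 - 3q_i - (3/2)q_j = 0.
With identical firms every q_j equals q_i, so q_j = q_i and 240 = (9/2)q_i, giving q_i = 160/3.

53.33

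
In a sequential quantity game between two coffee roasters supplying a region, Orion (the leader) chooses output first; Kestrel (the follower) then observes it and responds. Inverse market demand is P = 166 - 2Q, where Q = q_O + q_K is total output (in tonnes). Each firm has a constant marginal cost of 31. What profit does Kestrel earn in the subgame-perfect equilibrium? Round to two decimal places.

569.53

Solve by backward induction. Given q_O, the follower Kestrel maximises π_K = (166 - 2q_O - 2q_K)q_K - 31q_K.
∂π_K/∂q_K = 135 - 2q_O - 4q_K = 0 gives the reaction function q_K = (135 - 2q_O)/4.
The leader anticipates this reaction. Substituting into P = 166 - 2Q gives P = 197/2 - q_O, so π_O = (197/2 - q_O)q_O - 31q_O.
Leader FOC: 135/2 - 2q_O = 0, so q_O = 135/4.
Then q_K = (135 - 2·(135/4))/4 = 135/8.
Price P = 166 - 2·(405/8) = 259/4.
Kestrel's profit: (259/4 - 31)·(135/8) = 569.5313.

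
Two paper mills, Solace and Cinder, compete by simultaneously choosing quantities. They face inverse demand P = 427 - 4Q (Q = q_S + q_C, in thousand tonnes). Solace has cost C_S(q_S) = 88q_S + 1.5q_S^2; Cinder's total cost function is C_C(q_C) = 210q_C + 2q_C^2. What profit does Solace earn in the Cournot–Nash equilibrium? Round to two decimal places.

4185.49

Solace's profit: π_S = (427 - 4Q)q_S - (88q_S + (3/2)q_S²). Setting ∂π_S/∂q_S = 0: 339 - 11q_S - 4(q_C) = 0.
Cinder's first-order condition: 217 - 12q_C - 4(q_S) = 0.
So q_S = (339 - 4q_C)/11 and q_C = (217 - 4q_S)/12.
Substituting one into the other gives q_S = 800/29 and q_C = 1031/116.
Price P = 427 - 4·36.4741 = 281.1034.
Solace's profit: 281.1034·(800/29) - 88·(800/29) - (3/2)(800/29)² = 4185.4935.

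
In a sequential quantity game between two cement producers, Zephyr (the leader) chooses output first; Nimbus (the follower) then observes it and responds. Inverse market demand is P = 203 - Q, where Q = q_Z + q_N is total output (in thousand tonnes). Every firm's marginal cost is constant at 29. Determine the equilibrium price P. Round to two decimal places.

The follower Nimbus best-responds to any q_Z: π_N = (203 - Q)q_N - 29q_N.
Follower FOC: 174 - q_Z - 2q_N = 0, so q_N(q_Z) = (174 - q_Z)/2.
Zephyr substitutes q_N(q_Z) into its own profit: π_Z = q_Z(203 - q_Z - (174 - q_Z)/2) - 29q_Z = (116 - (1/2)q_Z)q_Z - 29q_Z.
Maximising: ∂π_Z/∂q_Z = 87 - q_Z = 0, giving q_Z = 87.
Then q_N = (174 - 87)/2 = 87/2.
Total output Q = 261/2, so price P = 203 - 261/2 = 145/2.

72.50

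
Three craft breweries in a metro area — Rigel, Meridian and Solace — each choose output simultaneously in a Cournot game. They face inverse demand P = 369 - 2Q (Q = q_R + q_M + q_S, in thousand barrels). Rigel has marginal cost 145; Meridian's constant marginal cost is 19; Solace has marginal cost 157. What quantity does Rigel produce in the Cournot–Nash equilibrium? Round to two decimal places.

13.75

Rigel's profit: π_R = (369 - 2Q)q_R - (145q_R). Setting ∂π_R/∂q_R = 0: 224 - 4q_R - 2(q_M + q_S) = 0.
Meridian's first-order condition: 350 - 4q_M - 2(q_R + q_S) = 0.
Solace's profit: π_S = (369 - 2Q)q_S - (157q_S). Setting ∂π_S/∂q_S = 0: 212 - 4q_S - 2(q_R + q_M) = 0.
Adding the 3 first-order conditions: 786 − 8Q = 0, so Q = 393/4.
Back-substituting: q_R = (224 − 393/2)/2 = 55/4, q_M = (350 − 393/2)/2 = 307/4, q_S = (212 − 393/2)/2 = 31/4.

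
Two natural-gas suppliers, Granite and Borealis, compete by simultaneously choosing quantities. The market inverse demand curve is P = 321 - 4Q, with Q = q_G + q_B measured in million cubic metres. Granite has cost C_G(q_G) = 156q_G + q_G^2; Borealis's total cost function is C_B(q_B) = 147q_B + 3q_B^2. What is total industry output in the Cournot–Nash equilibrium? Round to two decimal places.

Granite's profit: π_G = (321 - 4Q)q_G - (156q_G + q_G²). Setting ∂π_G/∂q_G = 0: 165 - 10q_G - 4(q_B) = 0.
Borealis's first-order condition: 174 - 14q_B - 4(q_G) = 0.
So q_G = (165 - 4q_B)/10 and q_B = (174 - 4q_G)/14.
Substituting one into the other gives q_G = 807/62 and q_B = 270/31.
Total output Q = 807/62 + 270/31 = 1347/62.

21.73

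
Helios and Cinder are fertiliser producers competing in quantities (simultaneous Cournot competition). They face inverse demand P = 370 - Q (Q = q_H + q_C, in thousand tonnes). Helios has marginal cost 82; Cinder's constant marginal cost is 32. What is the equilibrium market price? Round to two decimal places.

161.33

Helios's profit: π_H = (370 - Q)q_H - (82q_H). Setting ∂π_H/∂q_H = 0: 288 - 2q_H - (q_C) = 0.
Cinder's first-order condition: 338 - 2q_C - (q_H) = 0.
Best responses: q_H = (288 - q_C)/2, q_C = (338 - q_H)/2.
Solving the pair: q_H = 238/3, q_C = 388/3.
Total output Q = 626/3, so price P = 370 - 626/3 = 484/3.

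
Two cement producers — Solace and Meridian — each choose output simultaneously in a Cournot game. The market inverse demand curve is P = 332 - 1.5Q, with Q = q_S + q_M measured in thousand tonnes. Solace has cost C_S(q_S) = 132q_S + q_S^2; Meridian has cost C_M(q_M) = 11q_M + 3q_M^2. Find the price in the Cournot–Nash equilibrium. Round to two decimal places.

239.95

Solace's profit: π_S = (332 - 1.5Q)q_S - (132q_S + q_S²). Setting ∂π_S/∂q_S = 0: 200 - 5q_S - (3/2)(q_M) = 0.
Meridian's first-order condition: 321 - 9q_M - (3/2)(q_S) = 0.
So q_S = (200 - (3/2)q_M)/5 and q_M = (321 - (3/2)q_S)/9.
Solving the pair: q_S = 586/19, q_M = 580/19.
Total output Q = 1166/19, so price P = 332 - (3/2)·(1166/19) = 239.9474.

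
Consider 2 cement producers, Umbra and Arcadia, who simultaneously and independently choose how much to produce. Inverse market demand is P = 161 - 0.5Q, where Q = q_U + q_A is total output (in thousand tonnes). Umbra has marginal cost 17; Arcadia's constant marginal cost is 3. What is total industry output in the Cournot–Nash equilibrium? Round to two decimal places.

201.33

Umbra's profit: π_U = (161 - 0.5Q)q_U - (17q_U). Setting ∂π_U/∂q_U = 0: 144 - q_U - (1/2)(q_A) = 0.
Arcadia's first-order condition: 158 - q_A - (1/2)(q_U) = 0.
So q_U = (144 - (1/2)q_A) and q_A = (158 - (1/2)q_U).
Solving the pair: q_U = 260/3, q_A = 344/3.
Total output Q = 260/3 + 344/3 = 604/3.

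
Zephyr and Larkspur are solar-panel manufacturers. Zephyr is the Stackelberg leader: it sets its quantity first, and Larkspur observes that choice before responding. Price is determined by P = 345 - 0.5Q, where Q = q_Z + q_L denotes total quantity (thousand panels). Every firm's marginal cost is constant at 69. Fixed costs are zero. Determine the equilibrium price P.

138

The follower Larkspur best-responds to any q_Z: π_L = (345 - 0.5Q)q_L - 69q_L.
Setting the follower's marginal profit to zero, 276 - (1/2)q_Z - q_L = 0, i.e. q_L = (276 - (1/2)q_Z).
The leader anticipates this reaction. Substituting into P = 345 - 0.5Q gives P = 207 - (1/4)q_Z, so π_Z = (207 - (1/4)q_Z)q_Z - 69q_Z.
Maximising: ∂π_Z/∂q_Z = 138 - (1/2)q_Z = 0, giving q_Z = 276.
Then q_L = (276 - (1/2)·276) = 138.
Total output Q = 414, so price P = 345 - (1/2)·414 = 138.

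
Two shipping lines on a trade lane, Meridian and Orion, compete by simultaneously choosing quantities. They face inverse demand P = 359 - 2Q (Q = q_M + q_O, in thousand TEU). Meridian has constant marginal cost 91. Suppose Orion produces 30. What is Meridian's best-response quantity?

52

With the rival's output fixed at 30, Meridian's profit is π_M = (359 - 2·30 - 2q_M)q_M - (91q_M) = (299 - 2q_M)q_M - (91q_M).
∂π_M/∂q_M = 208 - 4q_M = 0, so q_M = 52.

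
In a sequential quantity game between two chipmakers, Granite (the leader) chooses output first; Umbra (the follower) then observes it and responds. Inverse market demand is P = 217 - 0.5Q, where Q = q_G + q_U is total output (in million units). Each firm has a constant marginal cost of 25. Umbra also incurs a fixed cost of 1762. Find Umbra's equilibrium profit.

The follower Umbra best-responds to any q_G: π_U = (217 - 0.5Q)q_U - 25q_U.
Setting the follower's marginal profit to zero, 192 - (1/2)q_G - q_U = 0, i.e. q_U = (192 - (1/2)q_G).
Granite substitutes q_U(q_G) into its own profit: π_G = q_G(217 - (1/2)q_G - (192 - (1/2)q_G)/2) - 25q_G = (121 - (1/4)q_G)q_G - 25q_G.
Leader FOC: 96 - (1/2)q_G = 0, so q_G = 192.
Then q_U = (192 - (1/2)·192) = 96.
Price P = 217 - (1/2)·288 = 73.
Umbra's profit: (73 - 25)·96 - 1762 = 2846.

2846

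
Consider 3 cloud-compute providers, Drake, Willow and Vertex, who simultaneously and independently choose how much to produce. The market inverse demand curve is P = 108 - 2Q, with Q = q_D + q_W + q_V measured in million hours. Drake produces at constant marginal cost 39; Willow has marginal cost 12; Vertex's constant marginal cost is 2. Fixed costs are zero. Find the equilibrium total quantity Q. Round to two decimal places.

33.88

Drake's profit: π_D = (108 - 2Q)q_D - (39q_D). Setting ∂π_D/∂q_D = 0: 69 - 4q_D - 2(q_W + q_V) = 0.
Willow's first-order condition: 96 - 4q_W - 2(q_D + q_V) = 0.
Vertex's profit: π_V = (108 - 2Q)q_V - (2q_V). Setting ∂π_V/∂q_V = 0: 106 - 4q_V - 2(q_D + q_W) = 0.
Adding the 3 first-order conditions: 271 − 8Q = 0, so Q = 271/8.
Back-substituting: q_D = (69 − 271/4)/2 = 5/8, q_W = (96 − 271/4)/2 = 113/8, q_V = (106 − 271/4)/2 = 153/8.
Total output Q = 5/8 + 113/8 + 153/8 = 271/8.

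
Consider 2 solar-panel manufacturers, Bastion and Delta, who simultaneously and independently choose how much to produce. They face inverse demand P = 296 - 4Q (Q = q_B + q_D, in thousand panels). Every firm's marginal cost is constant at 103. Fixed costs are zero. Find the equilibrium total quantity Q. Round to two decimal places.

32.17

Each firm earns π_i = (296 - 4Q)q_i - 103q_i.
Setting ∂π_i/∂q_i = 0 with rivals' quantities fixed: 193 - 8q_i - 4q_j = 0.
By symmetry each firm produces the same amount; substituting q_j = q_i yields q_i = 193/12.
Total output Q = 193/12 + 193/12 = 193/6.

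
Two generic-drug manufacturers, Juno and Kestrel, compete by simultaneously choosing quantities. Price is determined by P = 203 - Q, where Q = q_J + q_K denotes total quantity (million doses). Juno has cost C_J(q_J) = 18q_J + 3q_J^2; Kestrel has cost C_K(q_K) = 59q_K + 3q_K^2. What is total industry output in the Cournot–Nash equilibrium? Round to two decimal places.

Juno's profit: π_J = (203 - Q)q_J - (18q_J + 3q_J²). Setting ∂π_J/∂q_J = 0: 185 - 8q_J - (q_K) = 0.
Kestrel's profit: π_K = (203 - Q)q_K - (59q_K + 3q_K²). Setting ∂π_K/∂q_K = 0: 144 - 8q_K - (q_J) = 0.
So q_J = (185 - q_K)/8 and q_K = (144 - q_J)/8.
Substituting one into the other gives q_J = 1336/63 and q_K = 967/63.
Total output Q = 1336/63 + 967/63 = 329/9.

36.56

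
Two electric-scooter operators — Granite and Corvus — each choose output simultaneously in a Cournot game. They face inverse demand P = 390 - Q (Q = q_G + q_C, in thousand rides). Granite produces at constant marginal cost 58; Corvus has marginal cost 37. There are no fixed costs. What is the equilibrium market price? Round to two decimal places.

Granite's profit: π_G = (390 - Q)q_G - (58q_G). Setting ∂π_G/∂q_G = 0: 332 - 2q_G - (q_C) = 0.
Corvus's profit: π_C = (390 - Q)q_C - (37q_C). Setting ∂π_C/∂q_C = 0: 353 - 2q_C - (q_G) = 0.
Best responses: q_G = (332 - q_C)/2, q_C = (353 - q_G)/2.
Substituting one into the other gives q_G = 311/3 and q_C = 374/3.
Total output Q = 685/3, so price P = 390 - 685/3 = 485/3.

161.67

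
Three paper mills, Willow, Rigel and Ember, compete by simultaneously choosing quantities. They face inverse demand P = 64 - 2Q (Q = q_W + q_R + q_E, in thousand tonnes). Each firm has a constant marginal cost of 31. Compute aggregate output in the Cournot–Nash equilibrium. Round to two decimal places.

12.38

Each firm earns π_i = (64 - 2Q)q_i - 31q_i.
Setting ∂π_i/∂q_i = 0 with rivals' quantities fixed: 33 - 4q_i - 2·Σ_{j≠i} q_j = 0.
By symmetry each firm produces the same amount; substituting Σ_{j≠i} q_j = 2q_i yields q_i = 33/8.
Total output Q = 33/8 + 33/8 + 33/8 = 99/8.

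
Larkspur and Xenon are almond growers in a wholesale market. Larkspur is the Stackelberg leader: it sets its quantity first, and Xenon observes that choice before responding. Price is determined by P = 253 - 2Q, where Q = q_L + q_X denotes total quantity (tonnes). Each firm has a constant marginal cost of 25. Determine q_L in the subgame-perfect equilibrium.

57

The follower Xenon best-responds to any q_L: π_X = (253 - 2Q)q_X - 25q_X.
Setting the follower's marginal profit to zero, 228 - 2q_L - 4q_X = 0, i.e. q_X = (228 - 2q_L)/4.
The leader anticipates this reaction. Substituting into P = 253 - 2Q gives P = 139 - q_L, so π_L = (139 - q_L)q_L - 25q_L.
Maximising: ∂π_L/∂q_L = 114 - 2q_L = 0, giving q_L = 57.
Then q_X = (228 - 2·57)/4 = 57/2.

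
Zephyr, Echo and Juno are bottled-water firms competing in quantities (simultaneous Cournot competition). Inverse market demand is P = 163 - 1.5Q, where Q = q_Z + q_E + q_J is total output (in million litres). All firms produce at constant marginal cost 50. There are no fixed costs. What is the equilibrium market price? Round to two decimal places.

78.25

Each firm earns π_i = (163 - 1.5Q)q_i - 50q_i.
First-order condition (treating rivals' output as given): 113 - 3q_i - (3/2)·Σ_{j≠i} q_j = 0.
By symmetry each firm produces the same amount; substituting Σ_{j≠i} q_j = 2q_i yields q_i = 113/6.
Total output Q = 113/2, so price P = 163 - (3/2)·(113/2) = 313/4.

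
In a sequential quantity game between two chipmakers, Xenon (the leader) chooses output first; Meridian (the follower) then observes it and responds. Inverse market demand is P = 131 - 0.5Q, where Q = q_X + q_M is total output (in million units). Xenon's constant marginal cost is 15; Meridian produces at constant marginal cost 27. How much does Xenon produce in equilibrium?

128

Solve by backward induction. Given q_X, the follower Meridian maximises π_M = (131 - (1/2)q_X - (1/2)q_M)q_M - 27q_M.
Setting the follower's marginal profit to zero, 104 - (1/2)q_X - q_M = 0, i.e. q_M = (104 - (1/2)q_X).
Xenon substitutes q_M(q_X) into its own profit: π_X = q_X(131 - (1/2)q_X - (104 - (1/2)q_X)/2) - 15q_X = (79 - (1/4)q_X)q_X - 15q_X.
Leader FOC: 64 - (1/2)q_X = 0, so q_X = 128.
Then q_M = (104 - (1/2)·128) = 40.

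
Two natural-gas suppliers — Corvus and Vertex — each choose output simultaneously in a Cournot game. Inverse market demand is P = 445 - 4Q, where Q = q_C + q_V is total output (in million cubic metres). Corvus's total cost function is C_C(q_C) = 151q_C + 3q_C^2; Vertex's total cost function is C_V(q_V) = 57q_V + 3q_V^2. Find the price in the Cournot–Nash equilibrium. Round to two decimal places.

293.44

Corvus's profit: π_C = (445 - 4Q)q_C - (151q_C + 3q_C²). Setting ∂π_C/∂q_C = 0: 294 - 14q_C - 4(q_V) = 0.
Vertex's profit: π_V = (445 - 4Q)q_V - (57q_V + 3q_V²). Setting ∂π_V/∂q_V = 0: 388 - 14q_V - 4(q_C) = 0.
So q_C = (294 - 4q_V)/14 and q_V = (388 - 4q_C)/14.
Substituting one into the other gives q_C = 641/45 and q_V = 1064/45.
Total output Q = 341/9, so price P = 445 - 4·(341/9) = 293.4444.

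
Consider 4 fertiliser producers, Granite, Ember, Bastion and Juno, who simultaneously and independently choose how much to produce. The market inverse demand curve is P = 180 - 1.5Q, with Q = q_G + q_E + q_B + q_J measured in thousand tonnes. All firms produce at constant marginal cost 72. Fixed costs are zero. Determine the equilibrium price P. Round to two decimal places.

93.60

A representative firm's profit is π_i = q_i(180 - 1.5Q) - 72q_i.
First-order condition (treating rivals' output as given): 108 - 3q_i - (3/2)·Σ_{j≠i} q_j = 0.
With identical firms every q_j equals q_i, so Σ_{j≠i} q_j = 3q_i and 108 = (15/2)q_i, giving q_i = 72/5.
Total output Q = 288/5, so price P = 180 - (3/2)·(288/5) = 468/5.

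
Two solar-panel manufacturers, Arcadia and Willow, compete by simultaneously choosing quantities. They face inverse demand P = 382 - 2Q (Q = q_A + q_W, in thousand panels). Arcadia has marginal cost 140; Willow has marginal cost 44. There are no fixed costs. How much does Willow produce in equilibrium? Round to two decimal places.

Arcadia's profit: π_A = (382 - 2Q)q_A - (140q_A). Setting ∂π_A/∂q_A = 0: 242 - 4q_A - 2(q_W) = 0.
Willow's first-order condition: 338 - 4q_W - 2(q_A) = 0.
So q_A = (242 - 2q_W)/4 and q_W = (338 - 2q_A)/4.
Solving the pair: q_A = 73/3, q_W = 217/3.

72.33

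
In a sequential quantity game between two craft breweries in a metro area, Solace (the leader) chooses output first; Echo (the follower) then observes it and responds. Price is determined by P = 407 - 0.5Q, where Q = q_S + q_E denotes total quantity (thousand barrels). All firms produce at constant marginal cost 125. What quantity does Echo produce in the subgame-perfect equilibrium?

141

The follower Echo best-responds to any q_S: π_E = (407 - 0.5Q)q_E - 125q_E.
Follower FOC: 282 - (1/2)q_S - q_E = 0, so q_E(q_S) = (282 - (1/2)q_S).
Solace substitutes q_E(q_S) into its own profit: π_S = q_S(407 - (1/2)q_S - (282 - (1/2)q_S)/2) - 125q_S = (266 - (1/4)q_S)q_S - 125q_S.
The leader's first-order condition 141 - (1/2)q_S = 0 yields q_S = 282.
Then q_E = (282 - (1/2)·282) = 141.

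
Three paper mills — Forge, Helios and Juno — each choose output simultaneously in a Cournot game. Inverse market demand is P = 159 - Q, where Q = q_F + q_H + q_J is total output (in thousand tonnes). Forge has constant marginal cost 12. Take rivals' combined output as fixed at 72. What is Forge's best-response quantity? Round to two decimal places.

37.50

With rivals' combined output fixed at 72, Forge's profit is π_F = (159 - 72 - q_F)q_F - (12q_F) = (87 - q_F)q_F - (12q_F).
∂π_F/∂q_F = 75 - 2q_F = 0, so q_F = 75/2.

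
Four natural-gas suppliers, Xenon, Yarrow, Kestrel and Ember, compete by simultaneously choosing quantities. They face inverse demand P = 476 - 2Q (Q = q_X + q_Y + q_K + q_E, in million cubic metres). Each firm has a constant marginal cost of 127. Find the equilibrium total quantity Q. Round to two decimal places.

A representative firm's profit is π_i = q_i(476 - 2Q) - 127q_i.
First-order condition (treating rivals' output as given): 349 - 4q_i - 2·Σ_{j≠i} q_j = 0.
With identical firms every q_j equals q_i, so Σ_{j≠i} q_j = 3q_i and 349 = 10q_i, giving q_i = 349/10.
Total output Q = 349/10 + 349/10 + 349/10 + 349/10 = 698/5.

139.60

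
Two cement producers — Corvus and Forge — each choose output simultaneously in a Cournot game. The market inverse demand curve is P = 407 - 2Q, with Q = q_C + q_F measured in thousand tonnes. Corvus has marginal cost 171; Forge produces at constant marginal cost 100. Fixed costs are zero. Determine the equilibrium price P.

Corvus's profit: π_C = (407 - 2Q)q_C - (171q_C). Setting ∂π_C/∂q_C = 0: 236 - 4q_C - 2(q_F) = 0.
Forge's profit: π_F = (407 - 2Q)q_F - (100q_F). Setting ∂π_F/∂q_F = 0: 307 - 4q_F - 2(q_C) = 0.
Best responses: q_C = (236 - 2q_F)/4, q_F = (307 - 2q_C)/4.
Substituting one into the other gives q_C = 55/2 and q_F = 63.
Total output Q = 181/2, so price P = 407 - 2·(181/2) = 226.

226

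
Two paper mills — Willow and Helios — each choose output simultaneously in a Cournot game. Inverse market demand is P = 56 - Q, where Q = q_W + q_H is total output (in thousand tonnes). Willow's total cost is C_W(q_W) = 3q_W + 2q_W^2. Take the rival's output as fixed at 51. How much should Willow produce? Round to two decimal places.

With the rival's output fixed at 51, Willow's profit is π_W = (56 - 51 - q_W)q_W - (3q_W + 2q_W²) = (5 - q_W)q_W - (3q_W + 2q_W²).
∂π_W/∂q_W = 2 - 6q_W = 0, so q_W = 1/3.

0.33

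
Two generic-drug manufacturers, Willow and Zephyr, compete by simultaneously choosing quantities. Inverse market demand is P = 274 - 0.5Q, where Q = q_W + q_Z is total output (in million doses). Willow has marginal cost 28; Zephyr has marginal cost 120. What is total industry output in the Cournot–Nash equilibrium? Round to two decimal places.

266.67

Willow's profit: π_W = (274 - 0.5Q)q_W - (28q_W). Setting ∂π_W/∂q_W = 0: 246 - q_W - (1/2)(q_Z) = 0.
Zephyr's first-order condition: 154 - q_Z - (1/2)(q_W) = 0.
So q_W = (246 - (1/2)q_Z) and q_Z = (154 - (1/2)q_W).
Substituting one into the other gives q_W = 676/3 and q_Z = 124/3.
Total output Q = 676/3 + 124/3 = 800/3.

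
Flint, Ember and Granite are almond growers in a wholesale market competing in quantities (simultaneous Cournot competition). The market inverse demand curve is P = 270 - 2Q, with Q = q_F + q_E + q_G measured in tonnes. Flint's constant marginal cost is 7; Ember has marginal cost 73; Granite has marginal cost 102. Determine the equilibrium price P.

113

Flint's profit: π_F = (270 - 2Q)q_F - (7q_F). Setting ∂π_F/∂q_F = 0: 263 - 4q_F - 2(q_E + q_G) = 0.
Ember's profit: π_E = (270 - 2Q)q_E - (73q_E). Setting ∂π_E/∂q_E = 0: 197 - 4q_E - 2(q_F + q_G) = 0.
Granite's profit: π_G = (270 - 2Q)q_G - (102q_G). Setting ∂π_G/∂q_G = 0: 168 - 4q_G - 2(q_F + q_E) = 0.
Adding the 3 conditions: 628 − 4Q − 4Q = 0, i.e. Q = 157/2.
Back-substituting: q_F = (263 − 157)/2 = 53, q_E = (197 − 157)/2 = 20, q_G = (168 − 157)/2 = 11/2.
Total output Q = 157/2, so price P = 270 - 2·(157/2) = 113.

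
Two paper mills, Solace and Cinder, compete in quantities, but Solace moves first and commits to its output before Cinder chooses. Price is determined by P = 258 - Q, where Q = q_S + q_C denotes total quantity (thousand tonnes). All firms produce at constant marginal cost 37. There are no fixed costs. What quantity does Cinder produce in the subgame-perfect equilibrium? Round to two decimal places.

55.25

Solve by backward induction. Given q_S, the follower Cinder maximises π_C = (258 - q_S - q_C)q_C - 37q_C.
Setting the follower's marginal profit to zero, 221 - q_S - 2q_C = 0, i.e. q_C = (221 - q_S)/2.
Solace substitutes q_C(q_S) into its own profit: π_S = q_S(258 - q_S - (221 - q_S)/2) - 37q_S = (295/2 - (1/2)q_S)q_S - 37q_S.
Leader FOC: 221/2 - q_S = 0, so q_S = 221/2.
Then q_C = (221 - 221/2)/2 = 221/4.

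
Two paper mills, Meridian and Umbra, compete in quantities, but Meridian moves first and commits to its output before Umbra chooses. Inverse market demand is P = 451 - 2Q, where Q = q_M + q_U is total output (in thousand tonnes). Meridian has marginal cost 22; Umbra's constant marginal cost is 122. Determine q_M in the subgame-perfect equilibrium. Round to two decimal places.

The follower Umbra best-responds to any q_M: π_U = (451 - 2Q)q_U - 122q_U.
Setting the follower's marginal profit to zero, 329 - 2q_M - 4q_U = 0, i.e. q_U = (329 - 2q_M)/4.
The leader anticipates this reaction. Substituting into P = 451 - 2Q gives P = 573/2 - q_M, so π_M = (573/2 - q_M)q_M - 22q_M.
Maximising: ∂π_M/∂q_M = 529/2 - 2q_M = 0, giving q_M = 529/4.
Then q_U = (329 - 2·(529/4))/4 = 129/8.

132.25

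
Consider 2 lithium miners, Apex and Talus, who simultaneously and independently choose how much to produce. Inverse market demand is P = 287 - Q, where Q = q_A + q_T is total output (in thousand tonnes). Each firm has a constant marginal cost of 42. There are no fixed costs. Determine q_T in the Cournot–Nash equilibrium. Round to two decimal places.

A representative firm's profit is π_i = q_i(287 - Q) - 42q_i.
Setting ∂π_i/∂q_i = 0 with rivals' quantities fixed: 245 - 2q_i - q_j = 0.
With identical firms every q_j equals q_i, so q_j = q_i and 245 = 3q_i, giving q_i = 245/3.

81.67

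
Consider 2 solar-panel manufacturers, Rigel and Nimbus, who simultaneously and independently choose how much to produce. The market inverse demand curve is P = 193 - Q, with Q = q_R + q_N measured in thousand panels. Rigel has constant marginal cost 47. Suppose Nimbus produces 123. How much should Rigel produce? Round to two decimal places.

11.50

With the rival's output fixed at 123, Rigel's profit is π_R = (193 - 123 - q_R)q_R - (47q_R) = (70 - q_R)q_R - (47q_R).
∂π_R/∂q_R = 23 - 2q_R = 0, so q_R = 23/2.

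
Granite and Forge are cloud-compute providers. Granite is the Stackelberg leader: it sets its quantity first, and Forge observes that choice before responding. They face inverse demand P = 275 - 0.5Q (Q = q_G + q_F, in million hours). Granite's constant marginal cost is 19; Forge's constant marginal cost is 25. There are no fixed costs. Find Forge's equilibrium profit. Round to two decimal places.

7080.50

Solve by backward induction. Given q_G, the follower Forge maximises π_F = (275 - (1/2)q_G - (1/2)q_F)q_F - 25q_F.
Setting the follower's marginal profit to zero, 250 - (1/2)q_G - q_F = 0, i.e. q_F = (250 - (1/2)q_G).
Granite substitutes q_F(q_G) into its own profit: π_G = q_G(275 - (1/2)q_G - (250 - (1/2)q_G)/2) - 19q_G = (150 - (1/4)q_G)q_G - 19q_G.
Leader FOC: 131 - (1/2)q_G = 0, so q_G = 262.
Then q_F = (250 - (1/2)·262) = 119.
Price P = 275 - (1/2)·381 = 169/2.
Forge's profit: (169/2 - 25)·119 = 7080.5000.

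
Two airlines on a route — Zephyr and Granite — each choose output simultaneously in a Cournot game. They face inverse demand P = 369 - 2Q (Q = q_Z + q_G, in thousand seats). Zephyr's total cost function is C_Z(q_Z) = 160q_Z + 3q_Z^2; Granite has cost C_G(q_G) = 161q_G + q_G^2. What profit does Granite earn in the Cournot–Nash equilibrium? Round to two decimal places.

Zephyr's profit: π_Z = (369 - 2Q)q_Z - (160q_Z + 3q_Z²). Setting ∂π_Z/∂q_Z = 0: 209 - 10q_Z - 2(q_G) = 0.
Granite's profit: π_G = (369 - 2Q)q_G - (161q_G + q_G²). Setting ∂π_G/∂q_G = 0: 208 - 6q_G - 2(q_Z) = 0.
Best responses: q_Z = (209 - 2q_G)/10, q_G = (208 - 2q_Z)/6.
Substituting one into the other gives q_Z = 419/28 and q_G = 831/28.
Price P = 369 - 2·(625/14) = 1958/7.
Granite's profit: (1958/7)·(831/28) - 161·(831/28) - (831/28)² = 2642.4528.

2642.45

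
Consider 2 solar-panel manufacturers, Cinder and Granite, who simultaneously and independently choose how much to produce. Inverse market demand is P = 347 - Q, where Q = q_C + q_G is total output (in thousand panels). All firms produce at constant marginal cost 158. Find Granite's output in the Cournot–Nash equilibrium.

63

Each firm earns π_i = (347 - Q)q_i - 158q_i.
First-order condition (treating rivals' output as given): 189 - 2q_i - q_j = 0.
With identical firms every q_j equals q_i, so q_j = q_i and 189 = 3q_i, giving q_i = 63.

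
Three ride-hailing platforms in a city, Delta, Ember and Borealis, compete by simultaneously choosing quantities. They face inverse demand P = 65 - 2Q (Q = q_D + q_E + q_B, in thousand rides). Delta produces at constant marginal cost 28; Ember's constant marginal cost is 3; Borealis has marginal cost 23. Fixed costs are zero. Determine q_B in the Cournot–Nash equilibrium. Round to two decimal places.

Delta's profit: π_D = (65 - 2Q)q_D - (28q_D). Setting ∂π_D/∂q_D = 0: 37 - 4q_D - 2(q_E + q_B) = 0.
Ember's first-order condition: 62 - 4q_E - 2(q_D + q_B) = 0.
Borealis's profit: π_B = (65 - 2Q)q_B - (23q_B). Setting ∂π_B/∂q_B = 0: 42 - 4q_B - 2(q_D + q_E) = 0.
Adding the 3 conditions: 141 − 4Q − 4Q = 0, i.e. Q = 141/8.
Back-substituting: q_D = (37 − 141/4)/2 = 7/8, q_E = (62 − 141/4)/2 = 107/8, q_B = (42 − 141/4)/2 = 27/8.

3.38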